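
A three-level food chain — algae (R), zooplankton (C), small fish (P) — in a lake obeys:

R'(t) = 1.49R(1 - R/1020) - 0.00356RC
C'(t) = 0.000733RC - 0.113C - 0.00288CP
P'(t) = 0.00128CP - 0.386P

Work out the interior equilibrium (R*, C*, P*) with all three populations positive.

From dP/dt = 0: 0.00128C* = 0.386, so C* = 302.
From dR/dt = 0: 1.49(1 - R*/1020) = 0.00356·302, giving R* = 1020·(1 - 0.721) = 285.
From dC/dt = 0: 0.000733·285 - 0.113 = 0.00288P*, so P* = 0.096/0.00288 = 33.3.

R* ≈ 285, C* ≈ 302, P* ≈ 33.3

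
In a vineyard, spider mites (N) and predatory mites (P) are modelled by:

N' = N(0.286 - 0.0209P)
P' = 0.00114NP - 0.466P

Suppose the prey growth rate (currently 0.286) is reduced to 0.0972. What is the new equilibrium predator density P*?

At the interior fixed point, setting dN/dt = 0 with N > 0 fixes P* = (prey growth rate)/(NP coefficient) — independent of the other coefficients.
With the change, P* = 0.0972/0.0209 = 4.65; it falls from 13.7.

P* ≈ 4.65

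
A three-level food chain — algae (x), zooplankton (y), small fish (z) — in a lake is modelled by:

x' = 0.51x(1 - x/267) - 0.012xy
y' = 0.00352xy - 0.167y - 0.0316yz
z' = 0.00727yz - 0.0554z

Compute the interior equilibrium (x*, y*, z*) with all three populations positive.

x* ≈ 219, y* ≈ 7.62, z* ≈ 19.1

From dz/dt = 0: 0.00727y* = 0.0554, so y* = 7.62.
From dx/dt = 0: 0.51(1 - x*/267) = 0.012·7.62, giving x* = 267·(1 - 0.179) = 219.
From dy/dt = 0: 0.00352·219 - 0.167 = 0.0316z*, so z* = 0.604/0.0316 = 19.1.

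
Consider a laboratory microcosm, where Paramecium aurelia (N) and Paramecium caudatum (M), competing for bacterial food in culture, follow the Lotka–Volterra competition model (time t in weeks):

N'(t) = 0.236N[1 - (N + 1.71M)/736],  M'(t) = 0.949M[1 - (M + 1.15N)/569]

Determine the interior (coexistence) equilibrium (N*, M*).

N* ≈ 245, M* ≈ 287

Setting both brackets to zero gives the nullclines N + 1.71M = 736 and 1.15N + M = 569.
Substituting M = 569 - 1.15N into the first: N(1 - 1.71·1.15) = 736 - 1.71·569.
So N* = -237/-0.966 = 245, and then M* = 569 - 1.15·245 = 287.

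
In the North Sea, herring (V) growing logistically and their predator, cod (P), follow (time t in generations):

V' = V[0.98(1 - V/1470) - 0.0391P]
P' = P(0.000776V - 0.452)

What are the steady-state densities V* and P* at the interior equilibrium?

V* ≈ 582, P* ≈ 15.1

From dP/dt = 0 with P > 0: 0.000776V* = 0.452, so V* = 582.
Substitute into dV/dt = 0: 0.98(1 - 582/1470) = 0.0391P*.
The bracket is 0.604, giving P* = 0.592/0.0391 = 15.1.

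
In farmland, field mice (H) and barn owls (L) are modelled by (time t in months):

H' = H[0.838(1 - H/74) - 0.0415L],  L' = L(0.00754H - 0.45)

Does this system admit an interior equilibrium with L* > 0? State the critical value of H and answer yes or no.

The predator equation gives dL/dt > 0 only when H > 0.45/0.00754 = 59.7.
Without the predator, H → K = 74. Since 74 > 59.7, the predator can invade and persist.

Threshold H = 59.7; K > 59.7, so yes, the predator persists.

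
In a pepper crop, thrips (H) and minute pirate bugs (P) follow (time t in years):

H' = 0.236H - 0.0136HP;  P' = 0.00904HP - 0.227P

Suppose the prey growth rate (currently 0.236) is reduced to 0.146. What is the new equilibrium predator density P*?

At the interior fixed point, setting dH/dt = 0 with H > 0 fixes P* = (prey growth rate)/(HP coefficient) — independent of the other coefficients.
With the change, P* = 0.146/0.0136 = 10.7; it falls from 17.4.

P* ≈ 10.7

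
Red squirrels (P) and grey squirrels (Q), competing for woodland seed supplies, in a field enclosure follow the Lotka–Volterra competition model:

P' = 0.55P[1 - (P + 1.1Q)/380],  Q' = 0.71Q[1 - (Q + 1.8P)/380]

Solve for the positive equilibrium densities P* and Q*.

Setting both brackets to zero gives the nullclines P + 1.1Q = 380 and 1.8P + Q = 380.
Substituting Q = 380 - 1.8P into the first: P(1 - 1.1·1.8) = 380 - 1.1·380.
So P* = -38/-0.98 = 38.8, and then Q* = 380 - 1.8·38.8 = 310.

P* ≈ 38.8, Q* ≈ 310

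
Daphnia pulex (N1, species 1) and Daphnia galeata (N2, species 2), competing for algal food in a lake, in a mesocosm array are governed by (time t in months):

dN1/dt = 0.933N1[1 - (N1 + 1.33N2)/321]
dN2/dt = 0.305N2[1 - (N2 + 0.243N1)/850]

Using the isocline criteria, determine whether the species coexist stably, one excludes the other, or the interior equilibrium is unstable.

species 2 excludes species 1

Compare the nullcline intercepts: K1/α12 = 321/1.33 = 241 < K2 = 850; K2/α21 = 850/0.243 = 3500 > K1 = 321.
Since the inequalities point opposite ways, species 2 can invade but species 1 cannot.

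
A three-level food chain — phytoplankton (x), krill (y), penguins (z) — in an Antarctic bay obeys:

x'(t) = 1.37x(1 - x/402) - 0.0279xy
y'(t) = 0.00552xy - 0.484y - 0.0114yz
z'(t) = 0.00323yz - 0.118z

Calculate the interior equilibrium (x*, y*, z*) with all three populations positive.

x* ≈ 103, y* ≈ 36.5, z* ≈ 7.38

From dz/dt = 0: 0.00323y* = 0.118, so y* = 36.5.
From dx/dt = 0: 1.37(1 - x*/402) = 0.0279·36.5, giving x* = 402·(1 - 0.744) = 103.
From dy/dt = 0: 0.00552·103 - 0.484 = 0.0114z*, so z* = 0.0841/0.0114 = 7.38.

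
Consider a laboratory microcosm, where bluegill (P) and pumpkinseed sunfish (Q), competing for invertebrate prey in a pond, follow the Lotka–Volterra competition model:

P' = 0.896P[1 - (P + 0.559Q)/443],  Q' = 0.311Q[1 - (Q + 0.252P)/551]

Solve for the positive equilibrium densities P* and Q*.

P* ≈ 157, Q* ≈ 511

Setting both brackets to zero gives the nullclines P + 0.559Q = 443 and 0.252P + Q = 551.
Substituting Q = 551 - 0.252P into the first: P(1 - 0.559·0.252) = 443 - 0.559·551.
So P* = 135/0.859 = 157, and then Q* = 551 - 0.252·157 = 511.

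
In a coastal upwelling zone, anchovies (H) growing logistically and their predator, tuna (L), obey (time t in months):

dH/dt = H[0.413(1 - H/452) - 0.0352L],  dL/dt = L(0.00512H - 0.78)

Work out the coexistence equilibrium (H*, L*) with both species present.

From dL/dt = 0 with L > 0: 0.00512H* = 0.78, so H* = 152.
Substitute into dH/dt = 0: 0.413(1 - 152/452) = 0.0352L*.
The bracket is 0.663, giving L* = 0.274/0.0352 = 7.78.

H* ≈ 152, L* ≈ 7.78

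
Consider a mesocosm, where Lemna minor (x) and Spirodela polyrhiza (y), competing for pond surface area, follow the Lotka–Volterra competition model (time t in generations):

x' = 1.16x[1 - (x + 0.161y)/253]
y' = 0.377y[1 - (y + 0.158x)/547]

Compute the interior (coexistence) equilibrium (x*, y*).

Setting both brackets to zero gives the nullclines x + 0.161y = 253 and 0.158x + y = 547.
Substituting y = 547 - 0.158x into the first: x(1 - 0.161·0.158) = 253 - 0.161·547.
So x* = 165/0.975 = 169, and then y* = 547 - 0.158·169 = 520.

x* ≈ 169, y* ≈ 520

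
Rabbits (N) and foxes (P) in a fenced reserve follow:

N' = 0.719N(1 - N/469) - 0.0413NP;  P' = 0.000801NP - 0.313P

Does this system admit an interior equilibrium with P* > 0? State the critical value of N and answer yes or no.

Threshold N = 391; K > 391, so yes, the predator persists.

The predator equation gives dP/dt > 0 only when N > 0.313/0.000801 = 391.
Without the predator, N → K = 469. Since 469 > 391, the predator can invade and persist.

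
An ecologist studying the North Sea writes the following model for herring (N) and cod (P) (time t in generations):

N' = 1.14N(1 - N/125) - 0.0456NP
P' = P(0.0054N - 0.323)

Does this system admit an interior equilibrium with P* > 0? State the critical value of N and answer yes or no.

Threshold N = 59.8; K > 59.8, so yes, the predator persists.

The predator equation gives dP/dt > 0 only when N > 0.323/0.0054 = 59.8.
Without the predator, N → K = 125. Since 125 > 59.8, the predator can invade and persist.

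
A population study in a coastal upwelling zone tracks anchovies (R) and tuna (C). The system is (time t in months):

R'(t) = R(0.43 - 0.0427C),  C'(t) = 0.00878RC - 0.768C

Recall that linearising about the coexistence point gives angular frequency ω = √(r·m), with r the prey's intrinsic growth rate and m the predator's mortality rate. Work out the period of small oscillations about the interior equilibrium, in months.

T ≈ 10.9 months

Here r = 0.43 and m = 0.768, so r·m = 0.33.
ω = √0.33 = 0.575 per month, hence T = 2π/ω ≈ 10.9 months.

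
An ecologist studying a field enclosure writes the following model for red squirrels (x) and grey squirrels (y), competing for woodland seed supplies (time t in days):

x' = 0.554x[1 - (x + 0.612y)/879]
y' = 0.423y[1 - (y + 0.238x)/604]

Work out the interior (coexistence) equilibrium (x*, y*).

x* ≈ 596, y* ≈ 462

Setting both brackets to zero gives the nullclines x + 0.612y = 879 and 0.238x + y = 604.
Substituting y = 604 - 0.238x into the first: x(1 - 0.612·0.238) = 879 - 0.612·604.
So x* = 509/0.854 = 596, and then y* = 604 - 0.238·596 = 462.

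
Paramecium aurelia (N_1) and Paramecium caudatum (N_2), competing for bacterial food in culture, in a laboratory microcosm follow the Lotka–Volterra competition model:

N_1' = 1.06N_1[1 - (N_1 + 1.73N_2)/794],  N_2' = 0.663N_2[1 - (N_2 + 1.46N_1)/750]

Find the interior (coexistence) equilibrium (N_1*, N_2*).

N_1* ≈ 330, N_2* ≈ 268

Setting both brackets to zero gives the nullclines N_1 + 1.73N_2 = 794 and 1.46N_1 + N_2 = 750.
Substituting N_2 = 750 - 1.46N_1 into the first: N_1(1 - 1.73·1.46) = 794 - 1.73·750.
So N_1* = -504/-1.53 = 330, and then N_2* = 750 - 1.46·330 = 268.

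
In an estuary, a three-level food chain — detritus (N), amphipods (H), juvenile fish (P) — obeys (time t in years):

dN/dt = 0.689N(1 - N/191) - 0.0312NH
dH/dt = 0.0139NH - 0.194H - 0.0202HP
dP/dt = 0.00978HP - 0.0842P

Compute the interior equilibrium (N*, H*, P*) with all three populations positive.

From dP/dt = 0: 0.00978H* = 0.0842, so H* = 8.61.
From dN/dt = 0: 0.689(1 - N*/191) = 0.0312·8.61, giving N* = 191·(1 - 0.39) = 117.
From dH/dt = 0: 0.0139·117 - 0.194 = 0.0202P*, so P* = 1.43/0.0202 = 70.6.

N* ≈ 117, H* ≈ 8.61, P* ≈ 70.6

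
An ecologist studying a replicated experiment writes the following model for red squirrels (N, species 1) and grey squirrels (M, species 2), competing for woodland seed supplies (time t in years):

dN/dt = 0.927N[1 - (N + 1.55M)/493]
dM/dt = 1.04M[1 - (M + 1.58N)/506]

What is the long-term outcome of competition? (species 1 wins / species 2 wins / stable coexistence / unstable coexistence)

unstable coexistence (outcome depends on initial conditions)

Compare the nullcline intercepts: K1/α12 = 493/1.55 = 318 < K2 = 506; K2/α21 = 506/1.58 = 320 < K1 = 493.
Since both are reversed, neither can invade when rare; the interior point is a saddle.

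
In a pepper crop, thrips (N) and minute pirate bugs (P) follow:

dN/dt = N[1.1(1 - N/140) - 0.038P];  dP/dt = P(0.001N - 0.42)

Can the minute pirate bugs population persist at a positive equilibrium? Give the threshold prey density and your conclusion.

Threshold N = 420; K < 420, so no, the predator goes extinct.

The predator equation gives dP/dt > 0 only when N > 0.42/0.001 = 420.
Without the predator, N → K = 140. Since 140 < 420, the predator cannot invade.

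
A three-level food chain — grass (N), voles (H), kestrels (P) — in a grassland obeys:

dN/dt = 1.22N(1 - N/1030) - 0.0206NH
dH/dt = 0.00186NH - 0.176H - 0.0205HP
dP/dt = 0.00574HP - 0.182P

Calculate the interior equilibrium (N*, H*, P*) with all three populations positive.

From dP/dt = 0: 0.00574H* = 0.182, so H* = 31.7.
From dN/dt = 0: 1.22(1 - N*/1030) = 0.0206·31.7, giving N* = 1030·(1 - 0.535) = 479.
From dH/dt = 0: 0.00186·479 - 0.176 = 0.0205P*, so P* = 0.714/0.0205 = 34.8.

N* ≈ 479, H* ≈ 31.7, P* ≈ 34.8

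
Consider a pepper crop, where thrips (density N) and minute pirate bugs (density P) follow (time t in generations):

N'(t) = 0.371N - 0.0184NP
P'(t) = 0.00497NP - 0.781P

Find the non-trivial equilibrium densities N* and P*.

Set dP/dt = 0 with P > 0: 0.00497N - 0.781 = 0, so N* = 0.781/0.00497 = 157.
Set dN/dt = 0 with N > 0: 0.371 - 0.0184P = 0, so P* = 0.371/0.0184 = 20.2.

N* ≈ 157, P* ≈ 20.2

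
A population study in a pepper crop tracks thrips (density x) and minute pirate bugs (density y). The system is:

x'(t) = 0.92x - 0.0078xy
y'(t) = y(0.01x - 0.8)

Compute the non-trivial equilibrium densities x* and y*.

Set dy/dt = 0 with y > 0: 0.01x - 0.8 = 0, so x* = 0.8/0.01 = 80.
Set dx/dt = 0 with x > 0: 0.92 - 0.0078y = 0, so y* = 0.92/0.0078 = 118.

x* ≈ 80, y* ≈ 118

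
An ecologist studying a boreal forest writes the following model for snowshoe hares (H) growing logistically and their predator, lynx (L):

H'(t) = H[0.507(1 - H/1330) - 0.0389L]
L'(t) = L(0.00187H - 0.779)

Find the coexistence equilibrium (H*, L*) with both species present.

H* ≈ 417, L* ≈ 8.95

From dL/dt = 0 with L > 0: 0.00187H* = 0.779, so H* = 417.
Substitute into dH/dt = 0: 0.507(1 - 417/1330) = 0.0389L*.
The bracket is 0.687, giving L* = 0.348/0.0389 = 8.95.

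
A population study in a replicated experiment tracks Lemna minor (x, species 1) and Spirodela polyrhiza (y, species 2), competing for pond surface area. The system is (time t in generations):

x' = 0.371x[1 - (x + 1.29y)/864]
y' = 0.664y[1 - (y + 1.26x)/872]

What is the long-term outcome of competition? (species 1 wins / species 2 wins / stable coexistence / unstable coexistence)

unstable coexistence (outcome depends on initial conditions)

Compare the nullcline intercepts: K1/α12 = 864/1.29 = 670 < K2 = 872; K2/α21 = 872/1.26 = 692 < K1 = 864.
Since both are reversed, neither can invade when rare; the interior point is a saddle.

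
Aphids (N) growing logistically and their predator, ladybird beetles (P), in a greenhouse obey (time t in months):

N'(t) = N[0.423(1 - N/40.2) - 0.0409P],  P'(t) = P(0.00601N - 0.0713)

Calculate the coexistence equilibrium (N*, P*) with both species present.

N* ≈ 11.9, P* ≈ 7.29

From dP/dt = 0 with P > 0: 0.00601N* = 0.0713, so N* = 11.9.
Substitute into dN/dt = 0: 0.423(1 - 11.9/40.2) = 0.0409P*.
The bracket is 0.705, giving P* = 0.298/0.0409 = 7.29.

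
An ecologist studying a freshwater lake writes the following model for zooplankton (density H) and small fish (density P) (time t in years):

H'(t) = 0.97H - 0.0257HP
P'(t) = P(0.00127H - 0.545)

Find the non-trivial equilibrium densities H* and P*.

H* ≈ 429, P* ≈ 37.7

Set dP/dt = 0 with P > 0: 0.00127H - 0.545 = 0, so H* = 0.545/0.00127 = 429.
Set dH/dt = 0 with H > 0: 0.97 - 0.0257P = 0, so P* = 0.97/0.0257 = 37.7.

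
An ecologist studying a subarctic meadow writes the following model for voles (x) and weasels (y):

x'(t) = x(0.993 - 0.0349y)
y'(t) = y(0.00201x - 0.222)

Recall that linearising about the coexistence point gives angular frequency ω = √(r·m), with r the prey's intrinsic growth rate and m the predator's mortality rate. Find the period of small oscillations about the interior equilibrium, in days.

T ≈ 13.4 days

Here r = 0.993 and m = 0.222, so r·m = 0.22.
ω = √0.22 = 0.47 per day, hence T = 2π/ω ≈ 13.4 days.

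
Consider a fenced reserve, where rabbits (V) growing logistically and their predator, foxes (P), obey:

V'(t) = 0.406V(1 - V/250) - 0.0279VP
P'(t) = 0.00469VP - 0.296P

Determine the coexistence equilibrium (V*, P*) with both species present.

From dP/dt = 0 with P > 0: 0.00469V* = 0.296, so V* = 63.1.
Substitute into dV/dt = 0: 0.406(1 - 63.1/250) = 0.0279P*.
The bracket is 0.748, giving P* = 0.304/0.0279 = 10.9.

V* ≈ 63.1, P* ≈ 10.9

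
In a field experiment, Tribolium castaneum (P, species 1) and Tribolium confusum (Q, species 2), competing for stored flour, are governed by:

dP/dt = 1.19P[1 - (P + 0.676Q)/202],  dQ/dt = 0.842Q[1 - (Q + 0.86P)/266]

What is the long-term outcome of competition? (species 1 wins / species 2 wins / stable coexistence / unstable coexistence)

stable coexistence

Compare the nullcline intercepts: K1/α12 = 202/0.676 = 299 > K2 = 266; K2/α21 = 266/0.86 = 309 > K1 = 202.
Since both inequalities hold, each species can invade when rare, so the interior equilibrium is stable.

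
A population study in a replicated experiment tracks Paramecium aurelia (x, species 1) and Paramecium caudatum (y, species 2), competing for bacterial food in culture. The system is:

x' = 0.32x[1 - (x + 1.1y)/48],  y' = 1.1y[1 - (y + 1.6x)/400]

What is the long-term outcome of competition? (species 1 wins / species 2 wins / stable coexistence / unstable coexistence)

Compare the nullcline intercepts: K1/α12 = 48/1.1 = 43.6 < K2 = 400; K2/α21 = 400/1.6 = 250 > K1 = 48.
Since the inequalities point opposite ways, species 2 can invade but species 1 cannot.

species 2 excludes species 1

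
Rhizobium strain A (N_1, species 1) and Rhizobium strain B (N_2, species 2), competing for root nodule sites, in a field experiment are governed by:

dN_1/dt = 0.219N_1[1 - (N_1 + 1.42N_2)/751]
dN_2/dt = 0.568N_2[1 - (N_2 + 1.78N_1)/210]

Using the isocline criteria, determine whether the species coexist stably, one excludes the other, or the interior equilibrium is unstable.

Compare the nullcline intercepts: K1/α12 = 751/1.42 = 529 > K2 = 210; K2/α21 = 210/1.78 = 118 < K1 = 751.
Since the inequalities point opposite ways, species 1 can invade but species 2 cannot.

species 1 excludes species 2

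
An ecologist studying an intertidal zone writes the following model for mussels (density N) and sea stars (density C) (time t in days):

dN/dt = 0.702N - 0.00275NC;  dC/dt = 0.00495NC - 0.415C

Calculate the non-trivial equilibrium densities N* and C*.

N* ≈ 83.8, C* ≈ 255

Set dC/dt = 0 with C > 0: 0.00495N - 0.415 = 0, so N* = 0.415/0.00495 = 83.8.
Set dN/dt = 0 with N > 0: 0.702 - 0.00275C = 0, so C* = 0.702/0.00275 = 255.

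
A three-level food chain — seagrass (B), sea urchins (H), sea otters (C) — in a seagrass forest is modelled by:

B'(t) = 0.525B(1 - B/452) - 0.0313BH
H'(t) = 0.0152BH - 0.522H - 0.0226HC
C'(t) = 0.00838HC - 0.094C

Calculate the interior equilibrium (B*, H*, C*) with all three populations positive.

B* ≈ 150, H* ≈ 11.2, C* ≈ 77.6

From dC/dt = 0: 0.00838H* = 0.094, so H* = 11.2.
From dB/dt = 0: 0.525(1 - B*/452) = 0.0313·11.2, giving B* = 452·(1 - 0.669) = 150.
From dH/dt = 0: 0.0152·150 - 0.522 = 0.0226C*, so C* = 1.75/0.0226 = 77.6.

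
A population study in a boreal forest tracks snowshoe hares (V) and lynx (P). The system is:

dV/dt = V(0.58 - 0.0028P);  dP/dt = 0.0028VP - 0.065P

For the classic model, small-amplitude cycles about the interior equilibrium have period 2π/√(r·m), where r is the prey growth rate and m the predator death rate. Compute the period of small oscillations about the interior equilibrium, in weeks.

Here r = 0.58 and m = 0.065, so r·m = 0.0377.
ω = √0.0377 = 0.194 per week, hence T = 2π/ω ≈ 32.4 weeks.

T ≈ 32.4 weeks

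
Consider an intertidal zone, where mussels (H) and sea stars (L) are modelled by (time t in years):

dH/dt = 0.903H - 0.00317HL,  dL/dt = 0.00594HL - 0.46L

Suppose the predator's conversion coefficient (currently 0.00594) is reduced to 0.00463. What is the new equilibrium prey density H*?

H* ≈ 99.4

At the interior fixed point, setting dL/dt = 0 with L > 0 fixes H* = (predator death rate)/(HL coefficient) — independent of the other coefficients.
With the change, H* = 0.46/0.00463 = 99.4; it rises from 77.4.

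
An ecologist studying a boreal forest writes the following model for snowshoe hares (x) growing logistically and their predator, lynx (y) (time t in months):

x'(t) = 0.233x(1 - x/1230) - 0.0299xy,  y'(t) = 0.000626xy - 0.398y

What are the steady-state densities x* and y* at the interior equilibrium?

From dy/dt = 0 with y > 0: 0.000626x* = 0.398, so x* = 636.
Substitute into dx/dt = 0: 0.233(1 - 636/1230) = 0.0299y*.
The bracket is 0.483, giving y* = 0.113/0.0299 = 3.76.

x* ≈ 636, y* ≈ 3.76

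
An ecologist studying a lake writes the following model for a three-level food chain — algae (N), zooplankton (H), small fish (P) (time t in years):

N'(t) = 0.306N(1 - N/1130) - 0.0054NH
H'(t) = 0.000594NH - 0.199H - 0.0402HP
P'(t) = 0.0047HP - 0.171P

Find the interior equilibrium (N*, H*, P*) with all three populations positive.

From dP/dt = 0: 0.0047H* = 0.171, so H* = 36.4.
From dN/dt = 0: 0.306(1 - N*/1130) = 0.0054·36.4, giving N* = 1130·(1 - 0.642) = 404.
From dH/dt = 0: 0.000594·404 - 0.199 = 0.0402P*, so P* = 0.0413/0.0402 = 1.03.

N* ≈ 404, H* ≈ 36.4, P* ≈ 1.03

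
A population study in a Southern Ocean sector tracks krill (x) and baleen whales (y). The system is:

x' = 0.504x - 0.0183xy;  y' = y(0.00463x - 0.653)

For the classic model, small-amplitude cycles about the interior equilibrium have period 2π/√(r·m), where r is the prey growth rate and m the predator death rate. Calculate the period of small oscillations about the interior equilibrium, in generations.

Here r = 0.504 and m = 0.653, so r·m = 0.329.
ω = √0.329 = 0.574 per generation, hence T = 2π/ω ≈ 11 generations.

T ≈ 11 generations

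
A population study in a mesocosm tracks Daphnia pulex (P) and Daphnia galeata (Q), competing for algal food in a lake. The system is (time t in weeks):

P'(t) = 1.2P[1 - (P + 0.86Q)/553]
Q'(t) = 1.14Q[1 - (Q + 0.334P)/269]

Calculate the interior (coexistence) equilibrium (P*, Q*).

P* ≈ 451, Q* ≈ 118

Setting both brackets to zero gives the nullclines P + 0.86Q = 553 and 0.334P + Q = 269.
Substituting Q = 269 - 0.334P into the first: P(1 - 0.86·0.334) = 553 - 0.86·269.
So P* = 322/0.713 = 451, and then Q* = 269 - 0.334·451 = 118.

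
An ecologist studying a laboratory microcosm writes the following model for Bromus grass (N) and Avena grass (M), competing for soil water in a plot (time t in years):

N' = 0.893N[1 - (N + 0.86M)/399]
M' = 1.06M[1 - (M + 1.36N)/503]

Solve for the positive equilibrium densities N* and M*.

Setting both brackets to zero gives the nullclines N + 0.86M = 399 and 1.36N + M = 503.
Substituting M = 503 - 1.36N into the first: N(1 - 0.86·1.36) = 399 - 0.86·503.
So N* = -33.6/-0.17 = 198, and then M* = 503 - 1.36·198 = 234.

N* ≈ 198, M* ≈ 234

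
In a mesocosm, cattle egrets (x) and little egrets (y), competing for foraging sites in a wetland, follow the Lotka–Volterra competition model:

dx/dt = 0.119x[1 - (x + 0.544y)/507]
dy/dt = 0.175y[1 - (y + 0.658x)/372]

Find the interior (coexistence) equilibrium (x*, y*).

x* ≈ 474, y* ≈ 59.8

Setting both brackets to zero gives the nullclines x + 0.544y = 507 and 0.658x + y = 372.
Substituting y = 372 - 0.658x into the first: x(1 - 0.544·0.658) = 507 - 0.544·372.
So x* = 305/0.642 = 474, and then y* = 372 - 0.658·474 = 59.8.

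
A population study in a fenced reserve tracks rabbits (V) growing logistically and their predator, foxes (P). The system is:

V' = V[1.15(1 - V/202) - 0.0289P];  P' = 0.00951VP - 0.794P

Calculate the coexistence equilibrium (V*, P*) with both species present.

From dP/dt = 0 with P > 0: 0.00951V* = 0.794, so V* = 83.5.
Substitute into dV/dt = 0: 1.15(1 - 83.5/202) = 0.0289P*.
The bracket is 0.587, giving P* = 0.675/0.0289 = 23.3.

V* ≈ 83.5, P* ≈ 23.3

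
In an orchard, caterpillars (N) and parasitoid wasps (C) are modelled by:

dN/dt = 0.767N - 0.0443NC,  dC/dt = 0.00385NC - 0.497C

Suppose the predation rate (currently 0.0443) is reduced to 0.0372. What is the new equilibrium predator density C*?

At the interior fixed point, setting dN/dt = 0 with N > 0 fixes C* = (prey growth rate)/(NC coefficient) — independent of the other coefficients.
With the change, C* = 0.767/0.0372 = 20.6; it rises from 17.3.

C* ≈ 20.6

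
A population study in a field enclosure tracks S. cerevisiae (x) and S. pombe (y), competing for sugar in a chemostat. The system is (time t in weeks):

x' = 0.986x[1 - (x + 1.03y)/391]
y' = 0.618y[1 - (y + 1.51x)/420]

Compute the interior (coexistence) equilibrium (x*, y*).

x* ≈ 74.9, y* ≈ 307

Setting both brackets to zero gives the nullclines x + 1.03y = 391 and 1.51x + y = 420.
Substituting y = 420 - 1.51x into the first: x(1 - 1.03·1.51) = 391 - 1.03·420.
So x* = -41.6/-0.555 = 74.9, and then y* = 420 - 1.51·74.9 = 307.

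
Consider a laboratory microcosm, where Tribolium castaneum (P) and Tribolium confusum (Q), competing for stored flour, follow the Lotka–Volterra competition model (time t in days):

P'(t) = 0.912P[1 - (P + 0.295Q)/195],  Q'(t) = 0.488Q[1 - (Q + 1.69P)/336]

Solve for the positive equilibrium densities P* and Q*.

P* ≈ 191, Q* ≈ 12.9

Setting both brackets to zero gives the nullclines P + 0.295Q = 195 and 1.69P + Q = 336.
Substituting Q = 336 - 1.69P into the first: P(1 - 0.295·1.69) = 195 - 0.295·336.
So P* = 95.9/0.501 = 191, and then Q* = 336 - 1.69·191 = 12.9.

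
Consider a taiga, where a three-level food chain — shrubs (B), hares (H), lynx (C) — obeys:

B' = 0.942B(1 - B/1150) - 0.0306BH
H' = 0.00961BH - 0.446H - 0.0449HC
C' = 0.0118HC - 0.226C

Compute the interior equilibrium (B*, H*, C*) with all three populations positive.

From dC/dt = 0: 0.0118H* = 0.226, so H* = 19.2.
From dB/dt = 0: 0.942(1 - B*/1150) = 0.0306·19.2, giving B* = 1150·(1 - 0.622) = 435.
From dH/dt = 0: 0.00961·435 - 0.446 = 0.0449C*, so C* = 3.73/0.0449 = 83.1.

B* ≈ 435, H* ≈ 19.2, C* ≈ 83.1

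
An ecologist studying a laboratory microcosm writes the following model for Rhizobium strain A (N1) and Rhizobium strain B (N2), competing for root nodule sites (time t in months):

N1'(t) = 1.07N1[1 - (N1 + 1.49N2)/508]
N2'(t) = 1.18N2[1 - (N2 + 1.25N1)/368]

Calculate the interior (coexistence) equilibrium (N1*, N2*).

N1* ≈ 46.7, N2* ≈ 310

Setting both brackets to zero gives the nullclines N1 + 1.49N2 = 508 and 1.25N1 + N2 = 368.
Substituting N2 = 368 - 1.25N1 into the first: N1(1 - 1.49·1.25) = 508 - 1.49·368.
So N1* = -40.3/-0.863 = 46.7, and then N2* = 368 - 1.25·46.7 = 310.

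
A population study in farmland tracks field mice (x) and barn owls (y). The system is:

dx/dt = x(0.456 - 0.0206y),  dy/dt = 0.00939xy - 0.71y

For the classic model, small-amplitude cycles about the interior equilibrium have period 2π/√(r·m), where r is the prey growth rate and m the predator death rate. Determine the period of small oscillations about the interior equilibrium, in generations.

T ≈ 11 generations

Here r = 0.456 and m = 0.71, so r·m = 0.324.
ω = √0.324 = 0.569 per generation, hence T = 2π/ω ≈ 11 generations.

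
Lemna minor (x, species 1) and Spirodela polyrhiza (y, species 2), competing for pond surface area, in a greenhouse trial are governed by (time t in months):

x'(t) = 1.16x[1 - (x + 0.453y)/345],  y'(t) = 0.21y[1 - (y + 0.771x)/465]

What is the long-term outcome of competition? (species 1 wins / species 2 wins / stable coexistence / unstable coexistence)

Compare the nullcline intercepts: K1/α12 = 345/0.453 = 762 > K2 = 465; K2/α21 = 465/0.771 = 603 > K1 = 345.
Since both inequalities hold, each species can invade when rare, so the interior equilibrium is stable.

stable coexistence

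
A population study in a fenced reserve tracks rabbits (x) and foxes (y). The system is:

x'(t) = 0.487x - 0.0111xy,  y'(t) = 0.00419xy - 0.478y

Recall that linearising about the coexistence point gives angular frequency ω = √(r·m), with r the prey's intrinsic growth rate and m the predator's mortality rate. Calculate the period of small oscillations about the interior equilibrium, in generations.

T ≈ 13 generations

Here r = 0.487 and m = 0.478, so r·m = 0.233.
ω = √0.233 = 0.482 per generation, hence T = 2π/ω ≈ 13 generations.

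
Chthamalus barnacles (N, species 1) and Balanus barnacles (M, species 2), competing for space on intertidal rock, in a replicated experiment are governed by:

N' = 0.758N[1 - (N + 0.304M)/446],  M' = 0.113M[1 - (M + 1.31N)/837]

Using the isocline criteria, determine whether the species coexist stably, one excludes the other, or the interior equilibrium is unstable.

stable coexistence

Compare the nullcline intercepts: K1/α12 = 446/0.304 = 1470 > K2 = 837; K2/α21 = 837/1.31 = 639 > K1 = 446.
Since both inequalities hold, each species can invade when rare, so the interior equilibrium is stable.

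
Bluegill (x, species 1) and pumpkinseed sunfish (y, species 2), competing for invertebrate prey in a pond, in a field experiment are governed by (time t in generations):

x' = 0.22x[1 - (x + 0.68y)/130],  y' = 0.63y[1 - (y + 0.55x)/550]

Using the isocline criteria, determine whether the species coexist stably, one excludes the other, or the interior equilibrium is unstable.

Compare the nullcline intercepts: K1/α12 = 130/0.68 = 191 < K2 = 550; K2/α21 = 550/0.55 = 1000 > K1 = 130.
Since the inequalities point opposite ways, species 2 can invade but species 1 cannot.

species 2 excludes species 1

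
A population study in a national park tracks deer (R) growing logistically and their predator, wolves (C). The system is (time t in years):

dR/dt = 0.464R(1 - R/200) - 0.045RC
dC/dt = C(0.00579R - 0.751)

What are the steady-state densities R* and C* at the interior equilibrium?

From dC/dt = 0 with C > 0: 0.00579R* = 0.751, so R* = 130.
Substitute into dR/dt = 0: 0.464(1 - 130/200) = 0.045C*.
The bracket is 0.351, giving C* = 0.163/0.045 = 3.62.

R* ≈ 130, C* ≈ 3.62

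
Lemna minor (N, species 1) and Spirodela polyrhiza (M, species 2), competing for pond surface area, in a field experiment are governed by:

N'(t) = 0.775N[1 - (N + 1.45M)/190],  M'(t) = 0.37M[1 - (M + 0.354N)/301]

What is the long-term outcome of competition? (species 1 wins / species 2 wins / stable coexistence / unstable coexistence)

species 2 excludes species 1

Compare the nullcline intercepts: K1/α12 = 190/1.45 = 131 < K2 = 301; K2/α21 = 301/0.354 = 850 > K1 = 190.
Since the inequalities point opposite ways, species 2 can invade but species 1 cannot.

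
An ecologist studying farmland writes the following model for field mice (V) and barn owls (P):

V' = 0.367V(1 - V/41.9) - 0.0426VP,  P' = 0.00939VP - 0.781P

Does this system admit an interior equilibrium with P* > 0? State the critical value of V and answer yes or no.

Threshold V = 83.2; K < 83.2, so no, the predator goes extinct.

The predator equation gives dP/dt > 0 only when V > 0.781/0.00939 = 83.2.
Without the predator, V → K = 41.9. Since 41.9 < 83.2, the predator cannot invade.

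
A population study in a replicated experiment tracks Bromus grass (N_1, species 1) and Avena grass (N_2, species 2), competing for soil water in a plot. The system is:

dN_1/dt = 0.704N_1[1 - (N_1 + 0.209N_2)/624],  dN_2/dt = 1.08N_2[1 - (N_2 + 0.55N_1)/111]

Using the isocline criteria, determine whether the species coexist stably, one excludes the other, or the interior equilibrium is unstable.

species 1 excludes species 2

Compare the nullcline intercepts: K1/α12 = 624/0.209 = 2990 > K2 = 111; K2/α21 = 111/0.55 = 202 < K1 = 624.
Since the inequalities point opposite ways, species 1 can invade but species 2 cannot.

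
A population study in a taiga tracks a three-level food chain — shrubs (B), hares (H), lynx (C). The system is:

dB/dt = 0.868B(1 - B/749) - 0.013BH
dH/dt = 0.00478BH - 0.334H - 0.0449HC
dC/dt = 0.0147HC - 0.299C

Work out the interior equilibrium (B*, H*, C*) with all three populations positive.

From dC/dt = 0: 0.0147H* = 0.299, so H* = 20.3.
From dB/dt = 0: 0.868(1 - B*/749) = 0.013·20.3, giving B* = 749·(1 - 0.305) = 521.
From dH/dt = 0: 0.00478·521 - 0.334 = 0.0449C*, so C* = 2.16/0.0449 = 48.

B* ≈ 521, H* ≈ 20.3, C* ≈ 48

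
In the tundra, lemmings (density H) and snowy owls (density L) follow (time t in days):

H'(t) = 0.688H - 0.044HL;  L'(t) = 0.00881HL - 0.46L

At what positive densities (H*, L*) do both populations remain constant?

H* ≈ 52.2, L* ≈ 15.6

Set dL/dt = 0 with L > 0: 0.00881H - 0.46 = 0, so H* = 0.46/0.00881 = 52.2.
Set dH/dt = 0 with H > 0: 0.688 - 0.044L = 0, so L* = 0.688/0.044 = 15.6.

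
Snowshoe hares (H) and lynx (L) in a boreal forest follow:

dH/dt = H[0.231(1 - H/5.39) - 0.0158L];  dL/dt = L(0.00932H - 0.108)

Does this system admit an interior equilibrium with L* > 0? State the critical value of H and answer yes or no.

The predator equation gives dL/dt > 0 only when H > 0.108/0.00932 = 11.6.
Without the predator, H → K = 5.39. Since 5.39 < 11.6, the predator cannot invade.

Threshold H = 11.6; K < 11.6, so no, the predator goes extinct.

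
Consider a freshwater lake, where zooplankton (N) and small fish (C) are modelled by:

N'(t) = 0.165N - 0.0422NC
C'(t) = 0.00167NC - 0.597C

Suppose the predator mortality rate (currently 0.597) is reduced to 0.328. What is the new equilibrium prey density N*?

N* ≈ 196

At the interior fixed point, setting dC/dt = 0 with C > 0 fixes N* = (predator death rate)/(NC coefficient) — independent of the other coefficients.
With the change, N* = 0.328/0.00167 = 196; it falls from 357.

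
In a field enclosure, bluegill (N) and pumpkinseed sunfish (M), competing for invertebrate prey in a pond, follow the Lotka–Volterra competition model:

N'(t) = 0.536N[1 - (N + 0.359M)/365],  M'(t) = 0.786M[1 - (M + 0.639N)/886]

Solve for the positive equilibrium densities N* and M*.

Setting both brackets to zero gives the nullclines N + 0.359M = 365 and 0.639N + M = 886.
Substituting M = 886 - 0.639N into the first: N(1 - 0.359·0.639) = 365 - 0.359·886.
So N* = 46.9/0.771 = 60.9, and then M* = 886 - 0.639·60.9 = 847.

N* ≈ 60.9, M* ≈ 847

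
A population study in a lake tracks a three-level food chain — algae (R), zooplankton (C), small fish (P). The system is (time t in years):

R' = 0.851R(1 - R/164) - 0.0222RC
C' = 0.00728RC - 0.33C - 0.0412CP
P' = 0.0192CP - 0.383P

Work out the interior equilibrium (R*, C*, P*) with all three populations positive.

From dP/dt = 0: 0.0192C* = 0.383, so C* = 19.9.
From dR/dt = 0: 0.851(1 - R*/164) = 0.0222·19.9, giving R* = 164·(1 - 0.52) = 78.7.
From dC/dt = 0: 0.00728·78.7 - 0.33 = 0.0412P*, so P* = 0.243/0.0412 = 5.89.

R* ≈ 78.7, C* ≈ 19.9, P* ≈ 5.89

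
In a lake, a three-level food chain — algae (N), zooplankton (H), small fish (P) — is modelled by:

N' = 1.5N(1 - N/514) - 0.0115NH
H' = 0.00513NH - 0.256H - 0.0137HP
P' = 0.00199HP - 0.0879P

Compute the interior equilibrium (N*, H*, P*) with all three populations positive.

N* ≈ 340, H* ≈ 44.2, P* ≈ 109

From dP/dt = 0: 0.00199H* = 0.0879, so H* = 44.2.
From dN/dt = 0: 1.5(1 - N*/514) = 0.0115·44.2, giving N* = 514·(1 - 0.339) = 340.
From dH/dt = 0: 0.00513·340 - 0.256 = 0.0137P*, so P* = 1.49/0.0137 = 109.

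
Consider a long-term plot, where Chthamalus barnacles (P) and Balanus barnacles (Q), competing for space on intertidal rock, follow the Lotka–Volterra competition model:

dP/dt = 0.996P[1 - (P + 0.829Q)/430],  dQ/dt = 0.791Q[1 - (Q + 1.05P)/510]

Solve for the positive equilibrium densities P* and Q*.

Setting both brackets to zero gives the nullclines P + 0.829Q = 430 and 1.05P + Q = 510.
Substituting Q = 510 - 1.05P into the first: P(1 - 0.829·1.05) = 430 - 0.829·510.
So P* = 7.21/0.13 = 55.7, and then Q* = 510 - 1.05·55.7 = 452.

P* ≈ 55.7, Q* ≈ 452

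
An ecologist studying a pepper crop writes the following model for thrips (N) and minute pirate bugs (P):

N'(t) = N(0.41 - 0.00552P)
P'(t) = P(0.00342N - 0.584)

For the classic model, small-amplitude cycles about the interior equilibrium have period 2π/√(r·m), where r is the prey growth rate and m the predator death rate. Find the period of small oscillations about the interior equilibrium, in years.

Here r = 0.41 and m = 0.584, so r·m = 0.239.
ω = √0.239 = 0.489 per year, hence T = 2π/ω ≈ 12.8 years.

T ≈ 12.8 years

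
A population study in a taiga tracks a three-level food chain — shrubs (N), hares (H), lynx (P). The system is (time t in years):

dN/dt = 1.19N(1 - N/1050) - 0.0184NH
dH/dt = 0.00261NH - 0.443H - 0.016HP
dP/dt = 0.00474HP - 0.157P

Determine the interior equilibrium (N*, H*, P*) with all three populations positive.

From dP/dt = 0: 0.00474H* = 0.157, so H* = 33.1.
From dN/dt = 0: 1.19(1 - N*/1050) = 0.0184·33.1, giving N* = 1050·(1 - 0.512) = 512.
From dH/dt = 0: 0.00261·512 - 0.443 = 0.016P*, so P* = 0.894/0.016 = 55.9.

N* ≈ 512, H* ≈ 33.1, P* ≈ 55.9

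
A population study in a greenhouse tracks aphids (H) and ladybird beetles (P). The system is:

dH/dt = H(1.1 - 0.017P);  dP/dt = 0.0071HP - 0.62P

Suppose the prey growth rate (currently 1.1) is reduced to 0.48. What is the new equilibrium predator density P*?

P* ≈ 28.2

At the interior fixed point, setting dH/dt = 0 with H > 0 fixes P* = (prey growth rate)/(HP coefficient) — independent of the other coefficients.
With the change, P* = 0.48/0.017 = 28.2; it falls from 64.7.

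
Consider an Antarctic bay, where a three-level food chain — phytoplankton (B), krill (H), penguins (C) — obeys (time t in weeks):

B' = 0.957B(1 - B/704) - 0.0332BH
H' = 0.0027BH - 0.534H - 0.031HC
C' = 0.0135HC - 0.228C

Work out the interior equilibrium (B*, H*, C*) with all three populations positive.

B* ≈ 292, H* ≈ 16.9, C* ≈ 8.16

From dC/dt = 0: 0.0135H* = 0.228, so H* = 16.9.
From dB/dt = 0: 0.957(1 - B*/704) = 0.0332·16.9, giving B* = 704·(1 - 0.586) = 292.
From dH/dt = 0: 0.0027·292 - 0.534 = 0.031C*, so C* = 0.253/0.031 = 8.16.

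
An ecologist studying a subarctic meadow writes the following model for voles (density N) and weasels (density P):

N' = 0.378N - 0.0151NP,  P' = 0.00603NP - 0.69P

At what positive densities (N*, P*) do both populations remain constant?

Set dP/dt = 0 with P > 0: 0.00603N - 0.69 = 0, so N* = 0.69/0.00603 = 114.
Set dN/dt = 0 with N > 0: 0.378 - 0.0151P = 0, so P* = 0.378/0.0151 = 25.

N* ≈ 114, P* ≈ 25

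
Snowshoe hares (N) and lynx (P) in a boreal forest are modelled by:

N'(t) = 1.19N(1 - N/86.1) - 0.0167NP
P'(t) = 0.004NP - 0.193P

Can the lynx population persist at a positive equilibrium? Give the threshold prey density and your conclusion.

Threshold N = 48.2; K > 48.2, so yes, the predator persists.

The predator equation gives dP/dt > 0 only when N > 0.193/0.004 = 48.2.
Without the predator, N → K = 86.1. Since 86.1 > 48.2, the predator can invade and persist.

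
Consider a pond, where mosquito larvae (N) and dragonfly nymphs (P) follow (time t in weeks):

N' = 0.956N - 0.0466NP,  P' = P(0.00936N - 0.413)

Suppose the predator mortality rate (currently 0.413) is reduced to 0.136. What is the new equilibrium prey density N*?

At the interior fixed point, setting dP/dt = 0 with P > 0 fixes N* = (predator death rate)/(NP coefficient) — independent of the other coefficients.
With the change, N* = 0.136/0.00936 = 14.5; it falls from 44.1.

N* ≈ 14.5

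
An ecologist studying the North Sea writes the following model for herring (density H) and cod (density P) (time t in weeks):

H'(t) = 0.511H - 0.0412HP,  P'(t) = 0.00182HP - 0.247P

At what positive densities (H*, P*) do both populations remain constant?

H* ≈ 136, P* ≈ 12.4

Set dP/dt = 0 with P > 0: 0.00182H - 0.247 = 0, so H* = 0.247/0.00182 = 136.
Set dH/dt = 0 with H > 0: 0.511 - 0.0412P = 0, so P* = 0.511/0.0412 = 12.4.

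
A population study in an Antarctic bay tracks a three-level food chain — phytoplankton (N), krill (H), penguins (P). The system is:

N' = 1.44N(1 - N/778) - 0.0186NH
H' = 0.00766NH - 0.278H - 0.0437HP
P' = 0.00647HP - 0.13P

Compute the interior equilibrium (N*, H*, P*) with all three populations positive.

From dP/dt = 0: 0.00647H* = 0.13, so H* = 20.1.
From dN/dt = 0: 1.44(1 - N*/778) = 0.0186·20.1, giving N* = 778·(1 - 0.26) = 576.
From dH/dt = 0: 0.00766·576 - 0.278 = 0.0437P*, so P* = 4.13/0.0437 = 94.6.

N* ≈ 576, H* ≈ 20.1, P* ≈ 94.6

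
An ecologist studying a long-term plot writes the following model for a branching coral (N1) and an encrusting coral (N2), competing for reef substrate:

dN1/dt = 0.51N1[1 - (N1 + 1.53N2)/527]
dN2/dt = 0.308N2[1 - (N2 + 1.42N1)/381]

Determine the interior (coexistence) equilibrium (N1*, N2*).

N1* ≈ 47.7, N2* ≈ 313

Setting both brackets to zero gives the nullclines N1 + 1.53N2 = 527 and 1.42N1 + N2 = 381.
Substituting N2 = 381 - 1.42N1 into the first: N1(1 - 1.53·1.42) = 527 - 1.53·381.
So N1* = -55.9/-1.17 = 47.7, and then N2* = 381 - 1.42·47.7 = 313.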